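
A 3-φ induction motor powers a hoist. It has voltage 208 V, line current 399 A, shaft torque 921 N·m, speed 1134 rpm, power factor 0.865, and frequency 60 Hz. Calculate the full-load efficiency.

ω = 2π × 1134/60 = 118.8 rad/s; P_out = τω = 921 × 118.8 = 109415 W
P_in = √3·V_L·I_L·cosφ = 1.732 × 208 × 399 × 0.865 = 124337 W
η = P_out / P_in = 109415 / 124337 = 0.880 = 88.0%

88.0 %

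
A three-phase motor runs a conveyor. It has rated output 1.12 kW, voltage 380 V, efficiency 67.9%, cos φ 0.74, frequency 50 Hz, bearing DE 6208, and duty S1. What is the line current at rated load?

3.39 A

P_out = 1.12 kW = 1120 W
P_in = P_out / η = 1120 / 0.679 = 1649 W
I_L = P_in / (√3·V_L·cosφ) = 1649 / (1.732 × 380 × 0.74) = 3.39 A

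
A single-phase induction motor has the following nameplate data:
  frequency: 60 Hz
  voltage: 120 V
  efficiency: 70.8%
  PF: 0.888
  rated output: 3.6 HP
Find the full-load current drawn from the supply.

35.6 A

P_out = 3.6 × 746 = 2686 W
P_in = P_out / η = 2686 / 0.708 = 3794 W
I = P_in / (V·cosφ) = 3794 / (120 × 0.888) = 35.6 A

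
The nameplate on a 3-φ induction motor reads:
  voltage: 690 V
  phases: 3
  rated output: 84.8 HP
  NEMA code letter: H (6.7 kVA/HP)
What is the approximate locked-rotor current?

475 A

S_LR = 6.7 × 84.8 = 568.16 kVA
I_LR = S_LR/(√3·V_L) = 568160/(1.732×690) = 475 A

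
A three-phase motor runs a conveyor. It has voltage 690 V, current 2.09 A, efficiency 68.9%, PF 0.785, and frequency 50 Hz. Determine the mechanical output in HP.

1.81 HP

P_in = √3·V·I·cosφ = 1.732 × 690 × 2.09 × 0.785 = 1961 W
P_out = η·P_in = 0.689 × 1961 = 1351 W
= 1351/746 = 1.81 HP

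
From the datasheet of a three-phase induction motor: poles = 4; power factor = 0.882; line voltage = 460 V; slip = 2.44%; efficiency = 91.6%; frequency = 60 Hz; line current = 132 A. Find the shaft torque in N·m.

P_in = √3·V·I·cosφ = 1.732 × 460 × 132 × 0.882 = 92757 W
P_out = η·P_in = 0.916 × 92757 = 84965 W
n_s = 120×60/4 = 1800 rpm; n = 1800×(1−0.0244) = 1756 rpm
ω = 2π×1756/60 = 183.9 rad/s
τ = P_out/ω = 84965/183.9 = 462 N·m

462 N·m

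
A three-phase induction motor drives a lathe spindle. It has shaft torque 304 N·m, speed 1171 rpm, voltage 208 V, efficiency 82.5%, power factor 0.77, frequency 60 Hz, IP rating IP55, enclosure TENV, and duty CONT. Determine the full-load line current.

163 A

ω = 2π×1171/60 = 122.6 rad/s; P_out = τω = 304 × 122.6 = 37270 W
P_in = P_out / η = 37270 / 0.825 = 45176 W
I_L = P_in / (√3·V_L·cosφ) = 45176 / (1.732 × 208 × 0.77) = 163 A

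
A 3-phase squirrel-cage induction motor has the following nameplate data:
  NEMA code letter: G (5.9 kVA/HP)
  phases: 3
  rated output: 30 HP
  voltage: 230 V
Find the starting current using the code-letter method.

S_LR = 5.9 × 30 = 177 kVA
I_LR = S_LR/(√3·V_L) = 177000/(1.732×230) = 444 A

444 A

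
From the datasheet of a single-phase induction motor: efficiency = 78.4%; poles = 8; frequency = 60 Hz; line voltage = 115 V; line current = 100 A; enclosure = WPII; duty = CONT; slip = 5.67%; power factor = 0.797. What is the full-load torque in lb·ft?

P_in = V·I·cosφ = 115 × 100 × 0.797 = 9166 W
P_out = η·P_in = 0.784 × 9166 = 7186 W
n_s = 120×60/8 = 900 rpm; n = 900×(1−0.0567) = 849 rpm
ω = 2π×849/60 = 88.91 rad/s
τ = P_out/ω = 7186/88.91 = 80.82 N·m
In lb·ft: 80.82/1.356 = 59.6 lb·ft

59.6 lb·ft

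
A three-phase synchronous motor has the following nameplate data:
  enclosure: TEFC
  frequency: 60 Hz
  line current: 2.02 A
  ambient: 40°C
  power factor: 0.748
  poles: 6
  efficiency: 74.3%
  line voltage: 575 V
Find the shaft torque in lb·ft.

6.56 lb·ft

P_in = √3·V·I·cosφ = 1.732 × 575 × 2.02 × 0.748 = 1505 W
P_out = η·P_in = 0.743 × 1505 = 1118 W
n = n_s = 120×60/6 = 1200 rpm (synchronous)
ω = 2π×1200/60 = 125.7 rad/s
τ = P_out/ω = 1118/125.7 = 8.894 N·m
In lb·ft: 8.894/1.356 = 6.56 lb·ft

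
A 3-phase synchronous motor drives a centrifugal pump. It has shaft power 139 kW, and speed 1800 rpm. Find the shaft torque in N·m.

737 N·m

ω = 2π × 1800/60 = 188.5 rad/s
τ = P/ω = 139000/188.5 = 737 N·m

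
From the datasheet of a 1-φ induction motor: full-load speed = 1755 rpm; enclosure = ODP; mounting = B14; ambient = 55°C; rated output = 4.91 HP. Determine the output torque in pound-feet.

14.7 lb·ft

P_out = 4.91 × 746 = 3663 W
ω = 2π × 1755/60 = 183.8 rad/s
τ = P_out/ω = 3663/183.8 = 19.93 N·m
In lb·ft: 19.93/1.356 = 14.7 lb·ft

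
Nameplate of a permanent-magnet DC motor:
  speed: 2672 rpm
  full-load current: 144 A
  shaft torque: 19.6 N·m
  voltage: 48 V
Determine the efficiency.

79.3 %

ω = 2π × 2672/60 = 279.8 rad/s; P_out = τω = 19.6 × 279.8 = 5484 W
P_in = V·I = 48 × 144 = 6912 W
η = P_out / P_in = 5484 / 6912 = 0.793 = 79.3%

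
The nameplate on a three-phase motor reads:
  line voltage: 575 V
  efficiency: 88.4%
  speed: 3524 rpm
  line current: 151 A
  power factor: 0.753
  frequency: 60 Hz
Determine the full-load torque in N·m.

P_in = √3·V·I·cosφ = 1.732 × 575 × 151 × 0.753 = 113237 W
P_out = η·P_in = 0.884 × 113237 = 100102 W
n = 3524 rpm
ω = 2π×3524/60 = 369 rad/s
τ = P_out/ω = 100102/369 = 271 N·m

271 N·m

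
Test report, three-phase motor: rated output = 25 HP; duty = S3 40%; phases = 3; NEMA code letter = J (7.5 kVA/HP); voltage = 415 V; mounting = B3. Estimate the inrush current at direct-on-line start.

S_LR = 7.5 × 25 = 187.5 kVA
I_LR = S_LR/(√3·V_L) = 187500/(1.732×415) = 261 A

261 A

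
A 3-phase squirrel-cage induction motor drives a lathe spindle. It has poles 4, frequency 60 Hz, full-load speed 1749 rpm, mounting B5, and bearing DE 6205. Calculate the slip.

n_s = 120f/p = 120×60/4 = 1800 rpm
s = (n_s − n)/n_s = (1800 − 1749)/1800 = 0.0283

2.8 %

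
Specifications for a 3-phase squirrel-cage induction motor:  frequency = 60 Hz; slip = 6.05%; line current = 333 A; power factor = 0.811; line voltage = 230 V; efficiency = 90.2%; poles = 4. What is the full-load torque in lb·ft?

P_in = √3·V·I·cosφ = 1.732 × 230 × 333 × 0.811 = 107582 W
P_out = η·P_in = 0.902 × 107582 = 97039 W
n_s = 120×60/4 = 1800 rpm; n = 1800×(1−0.0605) = 1691 rpm
ω = 2π×1691/60 = 177.1 rad/s
τ = P_out/ω = 97039/177.1 = 547.9 N·m
In lb·ft: 547.9/1.356 = 404 lb·ft

404 lb·ft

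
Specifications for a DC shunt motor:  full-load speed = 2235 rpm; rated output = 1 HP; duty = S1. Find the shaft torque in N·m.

P_out = 1 × 746 = 746 W
ω = 2π × 2235/60 = 234 rad/s
τ = P_out/ω = 746/234 = 3.19 N·m

3.19 N·m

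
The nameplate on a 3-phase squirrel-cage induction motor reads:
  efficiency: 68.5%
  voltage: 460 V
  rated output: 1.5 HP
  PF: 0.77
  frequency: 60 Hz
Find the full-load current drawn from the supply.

2.66 A

P_out = 1.5 × 746 = 1119 W
P_in = P_out / η = 1119 / 0.685 = 1634 W
I_L = P_in / (√3·V_L·cosφ) = 1634 / (1.732 × 460 × 0.77) = 2.66 A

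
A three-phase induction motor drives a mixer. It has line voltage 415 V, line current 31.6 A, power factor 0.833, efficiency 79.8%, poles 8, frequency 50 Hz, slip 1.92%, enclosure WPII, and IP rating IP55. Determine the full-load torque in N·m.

P_in = √3·V·I·cosφ = 1.732 × 415 × 31.6 × 0.833 = 18920 W
P_out = η·P_in = 0.798 × 18920 = 15098 W
n_s = 120×50/8 = 750 rpm; n = 750×(1−0.0192) = 736 rpm
ω = 2π×736/60 = 77.07 rad/s
τ = P_out/ω = 15098/77.07 = 196 N·m

196 N·m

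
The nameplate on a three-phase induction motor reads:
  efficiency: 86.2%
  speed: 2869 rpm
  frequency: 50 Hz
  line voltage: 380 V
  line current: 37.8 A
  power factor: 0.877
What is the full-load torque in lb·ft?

P_in = √3·V·I·cosφ = 1.732 × 380 × 37.8 × 0.877 = 21818 W
P_out = η·P_in = 0.862 × 21818 = 18807 W
n = 2869 rpm
ω = 2π×2869/60 = 300.4 rad/s
τ = P_out/ω = 18807/300.4 = 62.61 N·m
In lb·ft: 62.61/1.356 = 46.2 lb·ft

46.2 lb·ft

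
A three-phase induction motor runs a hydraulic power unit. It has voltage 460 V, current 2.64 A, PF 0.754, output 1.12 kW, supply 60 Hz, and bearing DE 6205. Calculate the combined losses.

P_in = √3·V·I·cosφ = 1.732×460×2.64×0.754 = 1586 W
P_out = 1120 W
Losses = P_in − P_out = 1586 − 1120 = 466 W

466 W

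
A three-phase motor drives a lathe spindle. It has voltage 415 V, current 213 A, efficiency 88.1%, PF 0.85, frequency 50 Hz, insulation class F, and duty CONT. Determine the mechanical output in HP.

P_in = √3·V·I·cosφ = 1.732 × 415 × 213 × 0.85 = 130135 W
P_out = η·P_in = 0.881 × 130135 = 114649 W
= 114649/746 = 154 HP

154 HP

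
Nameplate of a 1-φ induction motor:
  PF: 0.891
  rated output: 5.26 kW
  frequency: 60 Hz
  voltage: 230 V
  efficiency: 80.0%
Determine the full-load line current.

P_out = 5.26 kW = 5260 W
P_in = P_out / η = 5260 / 0.800 = 6575 W
I = P_in / (V·cosφ) = 6575 / (230 × 0.891) = 32.1 A

32.1 A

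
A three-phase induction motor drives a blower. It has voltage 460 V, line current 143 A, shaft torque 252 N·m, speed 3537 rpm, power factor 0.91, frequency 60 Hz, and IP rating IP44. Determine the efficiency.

ω = 2π × 3537/60 = 370.4 rad/s; P_out = τω = 252 × 370.4 = 93341 W
P_in = √3·V_L·I_L·cosφ = 1.732 × 460 × 143 × 0.91 = 103677 W
η = P_out / P_in = 93341 / 103677 = 0.900 = 90.0%

90.0 %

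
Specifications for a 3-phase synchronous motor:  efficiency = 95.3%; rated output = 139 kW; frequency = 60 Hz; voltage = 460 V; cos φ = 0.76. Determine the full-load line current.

P_out = 139 kW = 139000 W
P_in = P_out / η = 139000 / 0.953 = 145855 W
I_L = P_in / (√3·V_L·cosφ) = 145855 / (1.732 × 460 × 0.76) = 241 A

241 A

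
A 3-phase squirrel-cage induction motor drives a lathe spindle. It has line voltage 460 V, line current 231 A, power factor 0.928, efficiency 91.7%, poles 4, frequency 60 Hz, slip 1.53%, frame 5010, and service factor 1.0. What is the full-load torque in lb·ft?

P_in = √3·V·I·cosφ = 1.732 × 460 × 231 × 0.928 = 170791 W
P_out = η·P_in = 0.917 × 170791 = 156615 W
n_s = 120×60/4 = 1800 rpm; n = 1800×(1−0.0153) = 1772 rpm
ω = 2π×1772/60 = 185.6 rad/s
τ = P_out/ω = 156615/185.6 = 843.8 N·m
In lb·ft: 843.8/1.356 = 622 lb·ft

622 lb·ft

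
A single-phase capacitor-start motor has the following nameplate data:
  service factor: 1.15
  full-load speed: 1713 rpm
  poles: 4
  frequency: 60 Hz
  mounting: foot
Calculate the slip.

n_s = 120f/p = 120×60/4 = 1800 rpm
s = (n_s − n)/n_s = (1800 − 1713)/1800 = 0.0483

4.8 %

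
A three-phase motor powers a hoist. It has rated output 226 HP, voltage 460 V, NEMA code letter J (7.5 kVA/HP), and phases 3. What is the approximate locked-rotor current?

2130 A

S_LR = 7.5 × 226 = 1695 kVA
I_LR = S_LR/(√3·V_L) = 1695000/(1.732×460) = 2130 A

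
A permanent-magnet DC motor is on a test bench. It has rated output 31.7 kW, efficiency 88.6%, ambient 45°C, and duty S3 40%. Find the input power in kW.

P_out = 31700 W
P_in = P_out/η = 31700/0.886 = 35779 W = 35.8 kW

35.8 kW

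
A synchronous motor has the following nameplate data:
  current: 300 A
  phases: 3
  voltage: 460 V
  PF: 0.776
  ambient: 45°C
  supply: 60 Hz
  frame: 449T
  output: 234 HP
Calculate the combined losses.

P_in = √3·V·I·cosφ = 1.732×460×300×0.776 = 185476 W
P_out = 234×746 = 174564 W
Losses = P_in − P_out = 185476 − 174564 = 10912 W

10900 W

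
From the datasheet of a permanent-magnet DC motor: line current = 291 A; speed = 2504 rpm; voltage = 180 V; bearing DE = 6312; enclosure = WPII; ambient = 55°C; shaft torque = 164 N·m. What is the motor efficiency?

ω = 2π × 2504/60 = 262.2 rad/s; P_out = τω = 164 × 262.2 = 43001 W
P_in = V·I = 180 × 291 = 52380 W
η = P_out / P_in = 43001 / 52380 = 0.821 = 82.1%

82.1 %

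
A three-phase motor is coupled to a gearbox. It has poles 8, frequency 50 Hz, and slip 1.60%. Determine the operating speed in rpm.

n_s = 120f/p = 120×50/8 = 750 rpm
n = n_s(1 − s) = 750 × (1 − 0.016) = 738 rpm

738 rpm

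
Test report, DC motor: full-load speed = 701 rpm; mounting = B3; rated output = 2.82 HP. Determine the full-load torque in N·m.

P_out = 2.82 × 746 = 2104 W
ω = 2π × 701/60 = 73.41 rad/s
τ = P_out/ω = 2104/73.41 = 28.7 N·m

28.7 N·m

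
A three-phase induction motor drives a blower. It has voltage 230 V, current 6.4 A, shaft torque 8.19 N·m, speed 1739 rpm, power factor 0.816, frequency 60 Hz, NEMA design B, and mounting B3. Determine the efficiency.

ω = 2π × 1739/60 = 182.1 rad/s; P_out = τω = 8.19 × 182.1 = 1491 W
P_in = √3·V_L·I_L·cosφ = 1.732 × 230 × 6.4 × 0.816 = 2080 W
η = P_out / P_in = 1491 / 2080 = 0.717 = 71.7%

71.7 %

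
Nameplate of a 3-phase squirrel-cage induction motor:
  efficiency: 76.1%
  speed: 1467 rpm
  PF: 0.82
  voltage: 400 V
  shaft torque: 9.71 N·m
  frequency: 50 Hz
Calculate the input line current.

ω = 2π×1467/60 = 153.6 rad/s; P_out = τω = 9.71 × 153.6 = 1491 W
P_in = P_out / η = 1491 / 0.761 = 1959 W
I_L = P_in / (√3·V_L·cosφ) = 1959 / (1.732 × 400 × 0.82) = 3.45 A

3.45 A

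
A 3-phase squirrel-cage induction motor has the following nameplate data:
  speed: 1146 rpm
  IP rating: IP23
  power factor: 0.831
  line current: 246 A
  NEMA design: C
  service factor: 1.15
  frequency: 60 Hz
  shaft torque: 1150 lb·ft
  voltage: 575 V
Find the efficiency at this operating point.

91.9 %

τ = 1150 lb·ft × 1.356 = 1559 N·m
ω = 2π × 1146/60 = 120 rad/s; P_out = τω = 1559 × 120 = 187080 W
P_in = √3·V_L·I_L·cosφ = 1.732 × 575 × 246 × 0.831 = 203588 W
η = P_out / P_in = 187080 / 203588 = 0.919 = 91.9%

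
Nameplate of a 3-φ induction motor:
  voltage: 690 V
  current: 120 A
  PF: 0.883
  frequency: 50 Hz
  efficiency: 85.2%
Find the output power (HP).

P_in = √3·V·I·cosφ = 1.732 × 690 × 120 × 0.883 = 126631 W
P_out = η·P_in = 0.852 × 126631 = 107890 W
= 107890/746 = 145 HP

145 HP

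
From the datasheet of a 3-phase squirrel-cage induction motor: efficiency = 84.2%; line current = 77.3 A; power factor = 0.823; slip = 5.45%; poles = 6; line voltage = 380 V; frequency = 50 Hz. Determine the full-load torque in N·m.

P_in = √3·V·I·cosφ = 1.732 × 380 × 77.3 × 0.823 = 41871 W
P_out = η·P_in = 0.842 × 41871 = 35255 W
n_s = 120×50/6 = 1000 rpm; n = 1000×(1−0.0545) = 946 rpm
ω = 2π×946/60 = 99.06 rad/s
τ = P_out/ω = 35255/99.06 = 356 N·m

356 N·m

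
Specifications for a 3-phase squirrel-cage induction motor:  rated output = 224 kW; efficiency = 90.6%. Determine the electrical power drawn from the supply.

P_out = 224000 W
P_in = P_out/η = 224000/0.906 = 247241 W = 247 kW

247 kW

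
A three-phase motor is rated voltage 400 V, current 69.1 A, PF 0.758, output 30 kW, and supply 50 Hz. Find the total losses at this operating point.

P_in = √3·V·I·cosφ = 1.732×400×69.1×0.758 = 36287 W
P_out = 30000 W
Losses = P_in − P_out = 36287 − 30000 = 6287 W

6.29 kW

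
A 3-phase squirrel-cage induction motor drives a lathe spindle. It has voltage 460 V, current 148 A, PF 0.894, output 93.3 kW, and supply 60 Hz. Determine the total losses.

P_in = √3·V·I·cosφ = 1.732×460×148×0.894 = 105416 W
P_out = 93300 W
Losses = P_in − P_out = 105416 − 93300 = 12116 W

12100 W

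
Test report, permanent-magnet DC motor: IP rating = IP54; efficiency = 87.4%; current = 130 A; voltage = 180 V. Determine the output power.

20.5 kW

P_in = V·I = 180 × 130 = 23400 W
P_out = η·P_in = 0.874 × 23400 = 20452 W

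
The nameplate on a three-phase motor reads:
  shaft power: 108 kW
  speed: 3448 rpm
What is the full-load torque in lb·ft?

ω = 2π × 3448/60 = 361.1 rad/s
τ = P/ω = 108000/361.1 = 299.1 N·m
In lb·ft: 299.1/1.356 = 221 lb·ft

221 lb·ft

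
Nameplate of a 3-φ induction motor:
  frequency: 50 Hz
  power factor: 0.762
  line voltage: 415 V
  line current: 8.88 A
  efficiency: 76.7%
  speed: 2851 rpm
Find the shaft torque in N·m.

12.5 N·m

P_in = √3·V·I·cosφ = 1.732 × 415 × 8.88 × 0.762 = 4864 W
P_out = η·P_in = 0.767 × 4864 = 3731 W
n = 2851 rpm
ω = 2π×2851/60 = 298.6 rad/s
τ = P_out/ω = 3731/298.6 = 12.5 N·m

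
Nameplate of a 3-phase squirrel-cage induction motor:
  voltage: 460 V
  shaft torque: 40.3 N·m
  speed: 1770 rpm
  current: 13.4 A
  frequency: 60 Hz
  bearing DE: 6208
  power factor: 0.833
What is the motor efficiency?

ω = 2π × 1770/60 = 185.4 rad/s; P_out = τω = 40.3 × 185.4 = 7472 W
P_in = √3·V_L·I_L·cosφ = 1.732 × 460 × 13.4 × 0.833 = 8893 W
η = P_out / P_in = 7472 / 8893 = 0.840 = 84.0%

84.0 %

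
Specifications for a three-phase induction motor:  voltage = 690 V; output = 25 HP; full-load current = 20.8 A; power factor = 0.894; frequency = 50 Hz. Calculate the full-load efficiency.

83.9 %

P_out = 25 × 746 = 18650 W
P_in = √3·V_L·I_L·cosφ = 1.732 × 690 × 20.8 × 0.894 = 22223 W
η = P_out / P_in = 18650 / 22223 = 0.839 = 83.9%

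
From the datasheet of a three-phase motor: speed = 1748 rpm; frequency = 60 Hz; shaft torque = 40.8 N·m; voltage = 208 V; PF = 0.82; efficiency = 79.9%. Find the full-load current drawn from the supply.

ω = 2π×1748/60 = 183.1 rad/s; P_out = τω = 40.8 × 183.1 = 7470 W
P_in = P_out / η = 7470 / 0.799 = 9349 W
I_L = P_in / (√3·V_L·cosφ) = 9349 / (1.732 × 208 × 0.82) = 31.6 A

31.6 A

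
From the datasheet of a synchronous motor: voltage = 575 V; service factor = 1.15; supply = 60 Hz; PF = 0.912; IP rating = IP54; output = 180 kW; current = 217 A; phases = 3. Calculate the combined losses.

P_in = √3·V·I·cosφ = 1.732×575×217×0.912 = 197093 W
P_out = 180000 W
Losses = P_in − P_out = 197093 − 180000 = 17093 W

17100 W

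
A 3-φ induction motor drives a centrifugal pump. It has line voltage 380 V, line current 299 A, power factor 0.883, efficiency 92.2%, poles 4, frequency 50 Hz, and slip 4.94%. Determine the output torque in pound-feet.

P_in = √3·V·I·cosφ = 1.732 × 380 × 299 × 0.883 = 173765 W
P_out = η·P_in = 0.922 × 173765 = 160211 W
n_s = 120×50/4 = 1500 rpm; n = 1500×(1−0.0494) = 1426 rpm
ω = 2π×1426/60 = 149.3 rad/s
τ = P_out/ω = 160211/149.3 = 1073 N·m
In lb·ft: 1073/1.356 = 791 lb·ft

791 lb·ft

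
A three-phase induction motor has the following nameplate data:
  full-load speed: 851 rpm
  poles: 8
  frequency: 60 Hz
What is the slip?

n_s = 120f/p = 120×60/8 = 900 rpm
s = (n_s − n)/n_s = (900 − 851)/900 = 0.0544

5.4 %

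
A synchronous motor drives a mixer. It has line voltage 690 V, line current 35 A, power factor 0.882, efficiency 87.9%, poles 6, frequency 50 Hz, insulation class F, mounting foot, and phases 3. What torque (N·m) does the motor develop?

P_in = √3·V·I·cosφ = 1.732 × 690 × 35 × 0.882 = 36892 W
P_out = η·P_in = 0.879 × 36892 = 32428 W
n = n_s = 120×50/6 = 1000 rpm (synchronous)
ω = 2π×1000/60 = 104.7 rad/s
τ = P_out/ω = 32428/104.7 = 310 N·m

310 N·m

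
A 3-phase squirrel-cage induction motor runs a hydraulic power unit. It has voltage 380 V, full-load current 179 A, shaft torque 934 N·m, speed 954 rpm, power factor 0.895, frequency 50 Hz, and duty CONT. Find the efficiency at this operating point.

ω = 2π × 954/60 = 99.9 rad/s; P_out = τω = 934 × 99.9 = 93307 W
P_in = √3·V_L·I_L·cosφ = 1.732 × 380 × 179 × 0.895 = 105441 W
η = P_out / P_in = 93307 / 105441 = 0.885 = 88.5%

88.5 %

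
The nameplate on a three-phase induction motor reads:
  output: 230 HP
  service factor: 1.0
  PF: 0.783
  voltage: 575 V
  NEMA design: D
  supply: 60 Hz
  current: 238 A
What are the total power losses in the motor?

14 kW

P_in = √3·V·I·cosφ = 1.732×575×238×0.783 = 185590 W
P_out = 230×746 = 171580 W
Losses = P_in − P_out = 185590 − 171580 = 14010 W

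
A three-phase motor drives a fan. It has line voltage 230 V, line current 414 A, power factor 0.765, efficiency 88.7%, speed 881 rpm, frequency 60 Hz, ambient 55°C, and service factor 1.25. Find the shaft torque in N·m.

1210 N·m

P_in = √3·V·I·cosφ = 1.732 × 230 × 414 × 0.765 = 126165 W
P_out = η·P_in = 0.887 × 126165 = 111908 W
n = 881 rpm
ω = 2π×881/60 = 92.26 rad/s
τ = P_out/ω = 111908/92.26 = 1210 N·m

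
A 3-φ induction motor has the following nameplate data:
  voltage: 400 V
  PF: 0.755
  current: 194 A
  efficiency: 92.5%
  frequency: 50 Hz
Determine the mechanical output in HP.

P_in = √3·V·I·cosφ = 1.732 × 400 × 194 × 0.755 = 101474 W
P_out = η·P_in = 0.925 × 101474 = 93863 W
= 93863/746 = 126 HP

126 HP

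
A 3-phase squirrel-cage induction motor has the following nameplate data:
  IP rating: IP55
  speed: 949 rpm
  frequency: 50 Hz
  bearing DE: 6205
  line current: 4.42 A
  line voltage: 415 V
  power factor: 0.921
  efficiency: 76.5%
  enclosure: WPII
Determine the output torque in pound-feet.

P_in = √3·V·I·cosφ = 1.732 × 415 × 4.42 × 0.921 = 2926 W
P_out = η·P_in = 0.765 × 2926 = 2238 W
n = 949 rpm
ω = 2π×949/60 = 99.38 rad/s
τ = P_out/ω = 2238/99.38 = 22.52 N·m
In lb·ft: 22.52/1.356 = 16.6 lb·ft

16.6 lb·ft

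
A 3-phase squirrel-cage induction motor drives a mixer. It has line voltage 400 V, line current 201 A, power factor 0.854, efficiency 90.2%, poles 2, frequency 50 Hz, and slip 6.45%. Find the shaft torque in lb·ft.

P_in = √3·V·I·cosφ = 1.732 × 400 × 201 × 0.854 = 118922 W
P_out = η·P_in = 0.902 × 118922 = 107268 W
n_s = 120×50/2 = 3000 rpm; n = 3000×(1−0.0645) = 2807 rpm
ω = 2π×2807/60 = 293.9 rad/s
τ = P_out/ω = 107268/293.9 = 365 N·m
In lb·ft: 365/1.356 = 269 lb·ft

269 lb·ft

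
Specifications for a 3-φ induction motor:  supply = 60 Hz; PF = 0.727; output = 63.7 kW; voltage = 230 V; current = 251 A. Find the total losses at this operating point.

8.99 kW

P_in = √3·V·I·cosφ = 1.732×230×251×0.727 = 72692 W
P_out = 63700 W
Losses = P_in − P_out = 72692 − 63700 = 8992 W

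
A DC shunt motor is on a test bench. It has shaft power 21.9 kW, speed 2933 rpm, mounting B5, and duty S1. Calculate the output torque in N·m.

ω = 2π × 2933/60 = 307.1 rad/s
τ = P/ω = 21900/307.1 = 71.3 N·m

71.3 N·m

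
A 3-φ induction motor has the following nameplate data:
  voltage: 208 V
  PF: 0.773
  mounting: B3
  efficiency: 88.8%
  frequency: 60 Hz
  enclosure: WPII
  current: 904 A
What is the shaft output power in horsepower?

P_in = √3·V·I·cosφ = 1.732 × 208 × 904 × 0.773 = 251744 W
P_out = η·P_in = 0.888 × 251744 = 223549 W
= 223549/746 = 300 HP

300 HP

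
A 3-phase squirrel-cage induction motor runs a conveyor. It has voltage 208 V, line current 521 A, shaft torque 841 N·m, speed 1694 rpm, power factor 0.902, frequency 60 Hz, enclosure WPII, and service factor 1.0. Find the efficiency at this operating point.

88.1 %

ω = 2π × 1694/60 = 177.4 rad/s; P_out = τω = 841 × 177.4 = 149193 W
P_in = √3·V_L·I_L·cosφ = 1.732 × 208 × 521 × 0.902 = 169299 W
η = P_out / P_in = 149193 / 169299 = 0.881 = 88.1%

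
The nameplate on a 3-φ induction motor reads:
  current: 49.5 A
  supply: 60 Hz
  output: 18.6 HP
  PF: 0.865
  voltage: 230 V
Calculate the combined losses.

P_in = √3·V·I·cosφ = 1.732×230×49.5×0.865 = 17057 W
P_out = 18.6×746 = 13876 W
Losses = P_in − P_out = 17057 − 13876 = 3181 W

3180 W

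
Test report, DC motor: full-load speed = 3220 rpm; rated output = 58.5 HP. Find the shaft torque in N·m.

P_out = 58.5 × 746 = 43641 W
ω = 2π × 3220/60 = 337.2 rad/s
τ = P_out/ω = 43641/337.2 = 129 N·m

129 N·m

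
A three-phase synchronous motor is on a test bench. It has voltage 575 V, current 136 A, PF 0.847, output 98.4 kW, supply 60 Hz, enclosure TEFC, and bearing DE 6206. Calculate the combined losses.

P_in = √3·V·I·cosφ = 1.732×575×136×0.847 = 114720 W
P_out = 98400 W
Losses = P_in − P_out = 114720 − 98400 = 16320 W

16.3 kW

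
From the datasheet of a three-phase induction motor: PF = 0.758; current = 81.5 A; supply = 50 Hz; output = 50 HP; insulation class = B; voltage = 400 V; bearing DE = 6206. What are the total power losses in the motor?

5.5 kW

P_in = √3·V·I·cosφ = 1.732×400×81.5×0.758 = 42799 W
P_out = 50×746 = 37300 W
Losses = P_in − P_out = 42799 − 37300 = 5499 W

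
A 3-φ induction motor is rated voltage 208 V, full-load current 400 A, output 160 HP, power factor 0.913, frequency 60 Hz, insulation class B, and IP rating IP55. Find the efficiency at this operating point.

P_out = 160 × 746 = 119360 W
P_in = √3·V_L·I_L·cosφ = 1.732 × 208 × 400 × 0.913 = 131565 W
η = P_out / P_in = 119360 / 131565 = 0.907 = 90.7%

90.7 %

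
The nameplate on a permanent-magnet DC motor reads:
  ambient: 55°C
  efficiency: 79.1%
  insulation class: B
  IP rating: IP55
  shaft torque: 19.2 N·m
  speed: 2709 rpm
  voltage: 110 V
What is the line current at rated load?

62.6 A

ω = 2π×2709/60 = 283.7 rad/s; P_out = τω = 19.2 × 283.7 = 5447 W
P_in = P_out / η = 5447 / 0.791 = 6886 W
I = P_in / V = 6886 / 110 = 62.6 A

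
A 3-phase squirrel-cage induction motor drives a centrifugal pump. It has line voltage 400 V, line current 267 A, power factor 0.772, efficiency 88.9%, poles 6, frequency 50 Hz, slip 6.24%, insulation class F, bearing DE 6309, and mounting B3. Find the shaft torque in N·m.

P_in = √3·V·I·cosφ = 1.732 × 400 × 267 × 0.772 = 142803 W
P_out = η·P_in = 0.889 × 142803 = 126952 W
n_s = 120×50/6 = 1000 rpm; n = 1000×(1−0.0624) = 938 rpm
ω = 2π×938/60 = 98.23 rad/s
τ = P_out/ω = 126952/98.23 = 1290 N·m

1290 N·m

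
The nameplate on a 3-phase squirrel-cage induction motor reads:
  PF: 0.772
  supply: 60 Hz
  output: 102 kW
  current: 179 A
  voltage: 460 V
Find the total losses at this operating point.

P_in = √3·V·I·cosφ = 1.732×460×179×0.772 = 110097 W
P_out = 102000 W
Losses = P_in − P_out = 110097 − 102000 = 8097 W

8100 W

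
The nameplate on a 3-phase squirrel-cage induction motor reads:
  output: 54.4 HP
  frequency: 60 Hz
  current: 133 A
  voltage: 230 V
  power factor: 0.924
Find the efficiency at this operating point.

82.9 %

P_out = 54.4 × 746 = 40582 W
P_in = √3·V_L·I_L·cosφ = 1.732 × 230 × 133 × 0.924 = 48955 W
η = P_out / P_in = 40582 / 48955 = 0.829 = 82.9%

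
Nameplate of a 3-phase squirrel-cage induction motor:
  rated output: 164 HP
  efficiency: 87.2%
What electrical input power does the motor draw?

140 kW

P_out = 164 × 746 = 122344 W
P_in = P_out/η = 122344/0.872 = 140303 W = 140 kW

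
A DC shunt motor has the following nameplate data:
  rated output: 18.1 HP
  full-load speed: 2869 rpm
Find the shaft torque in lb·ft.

33.1 lb·ft

P_out = 18.1 × 746 = 13503 W
ω = 2π × 2869/60 = 300.4 rad/s
τ = P_out/ω = 13503/300.4 = 44.95 N·m
In lb·ft: 44.95/1.356 = 33.1 lb·ft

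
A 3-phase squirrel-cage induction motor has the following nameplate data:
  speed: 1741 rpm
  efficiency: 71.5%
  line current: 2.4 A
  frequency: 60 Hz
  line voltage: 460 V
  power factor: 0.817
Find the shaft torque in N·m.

6.13 N·m

P_in = √3·V·I·cosφ = 1.732 × 460 × 2.4 × 0.817 = 1562 W
P_out = η·P_in = 0.715 × 1562 = 1117 W
n = 1741 rpm
ω = 2π×1741/60 = 182.3 rad/s
τ = P_out/ω = 1117/182.3 = 6.13 N·m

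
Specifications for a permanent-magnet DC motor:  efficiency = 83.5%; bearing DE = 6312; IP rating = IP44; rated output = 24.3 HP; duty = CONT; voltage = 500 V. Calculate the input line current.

43.4 A

P_out = 24.3 × 746 = 18128 W
P_in = P_out / η = 18128 / 0.835 = 21710 W
I = P_in / V = 21710 / 500 = 43.4 A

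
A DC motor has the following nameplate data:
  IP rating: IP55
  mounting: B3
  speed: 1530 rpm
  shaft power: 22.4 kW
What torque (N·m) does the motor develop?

140 N·m

ω = 2π × 1530/60 = 160.2 rad/s
τ = P/ω = 22400/160.2 = 140 N·m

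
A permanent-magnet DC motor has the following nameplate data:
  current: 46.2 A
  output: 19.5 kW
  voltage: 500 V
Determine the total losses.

P_in = V·I = 500×46.2 = 23100 W
P_out = 19500 W
Losses = P_in − P_out = 23100 − 19500 = 3600 W

3.6 kW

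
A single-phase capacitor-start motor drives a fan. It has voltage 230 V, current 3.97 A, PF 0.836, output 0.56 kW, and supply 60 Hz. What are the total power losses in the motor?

203 W

P_in = V·I·cosφ = 230×3.97×0.836 = 763 W
P_out = 560 W
Losses = P_in − P_out = 763 − 560 = 203 W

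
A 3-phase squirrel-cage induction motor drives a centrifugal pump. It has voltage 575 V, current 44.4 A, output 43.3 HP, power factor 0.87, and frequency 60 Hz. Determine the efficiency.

84.0 %

P_out = 43.3 × 746 = 32302 W
P_in = √3·V_L·I_L·cosφ = 1.732 × 575 × 44.4 × 0.87 = 38470 W
η = P_out / P_in = 32302 / 38470 = 0.840 = 84.0%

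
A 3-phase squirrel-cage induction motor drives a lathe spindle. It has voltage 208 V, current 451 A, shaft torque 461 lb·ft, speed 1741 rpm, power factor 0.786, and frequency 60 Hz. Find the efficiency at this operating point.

τ = 461 lb·ft × 1.356 = 625.1 N·m
ω = 2π × 1741/60 = 182.3 rad/s; P_out = τω = 625.1 × 182.3 = 113956 W
P_in = √3·V_L·I_L·cosφ = 1.732 × 208 × 451 × 0.786 = 127706 W
η = P_out / P_in = 113956 / 127706 = 0.892 = 89.2%

89.2 %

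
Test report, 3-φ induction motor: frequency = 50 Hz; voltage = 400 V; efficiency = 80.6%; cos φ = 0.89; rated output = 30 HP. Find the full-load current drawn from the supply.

45 A

P_out = 30 × 746 = 22380 W
P_in = P_out / η = 22380 / 0.806 = 27767 W
I_L = P_in / (√3·V_L·cosφ) = 27767 / (1.732 × 400 × 0.89) = 45 A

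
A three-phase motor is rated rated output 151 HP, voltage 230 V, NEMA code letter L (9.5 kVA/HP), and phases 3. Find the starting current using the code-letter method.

S_LR = 9.5 × 151 = 1434.5 kVA
I_LR = S_LR/(√3·V_L) = 1434500/(1.732×230) = 3600 A

3600 A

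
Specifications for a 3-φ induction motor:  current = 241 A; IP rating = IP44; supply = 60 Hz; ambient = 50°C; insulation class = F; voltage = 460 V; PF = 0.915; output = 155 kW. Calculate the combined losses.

20.7 kW

P_in = √3·V·I·cosφ = 1.732×460×241×0.915 = 175689 W
P_out = 155000 W
Losses = P_in − P_out = 175689 − 155000 = 20689 W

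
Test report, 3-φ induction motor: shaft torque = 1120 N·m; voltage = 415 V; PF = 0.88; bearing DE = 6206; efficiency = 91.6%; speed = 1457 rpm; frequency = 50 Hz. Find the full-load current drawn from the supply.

295 A

ω = 2π×1457/60 = 152.6 rad/s; P_out = τω = 1120 × 152.6 = 170912 W
P_in = P_out / η = 170912 / 0.916 = 186585 W
I_L = P_in / (√3·V_L·cosφ) = 186585 / (1.732 × 415 × 0.88) = 295 A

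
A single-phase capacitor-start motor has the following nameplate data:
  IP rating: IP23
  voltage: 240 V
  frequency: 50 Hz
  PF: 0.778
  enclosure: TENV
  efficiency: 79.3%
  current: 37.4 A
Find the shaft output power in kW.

P_in = V·I·cosφ = 240 × 37.4 × 0.778 = 6983 W
P_out = η·P_in = 0.793 × 6983 = 5538 W

5.54 kW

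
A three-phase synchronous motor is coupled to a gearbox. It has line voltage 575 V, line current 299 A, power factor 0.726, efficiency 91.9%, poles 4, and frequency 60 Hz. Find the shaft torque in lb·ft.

777 lb·ft

P_in = √3·V·I·cosφ = 1.732 × 575 × 299 × 0.726 = 216184 W
P_out = η·P_in = 0.919 × 216184 = 198673 W
n = n_s = 120×60/4 = 1800 rpm (synchronous)
ω = 2π×1800/60 = 188.5 rad/s
τ = P_out/ω = 198673/188.5 = 1054 N·m
In lb·ft: 1054/1.356 = 777 lb·ft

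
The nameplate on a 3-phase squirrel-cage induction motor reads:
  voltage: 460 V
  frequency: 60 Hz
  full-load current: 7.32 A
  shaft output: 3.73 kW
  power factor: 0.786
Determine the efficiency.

81.4 %

P_out = 3.73 kW = 3730 W
P_in = √3·V_L·I_L·cosφ = 1.732 × 460 × 7.32 × 0.786 = 4584 W
η = P_out / P_in = 3730 / 4584 = 0.814 = 81.4%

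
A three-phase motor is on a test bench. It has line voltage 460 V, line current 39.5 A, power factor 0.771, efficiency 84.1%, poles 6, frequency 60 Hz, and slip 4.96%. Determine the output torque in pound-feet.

P_in = √3·V·I·cosφ = 1.732 × 460 × 39.5 × 0.771 = 24264 W
P_out = η·P_in = 0.841 × 24264 = 20406 W
n_s = 120×60/6 = 1200 rpm; n = 1200×(1−0.0496) = 1140 rpm
ω = 2π×1140/60 = 119.4 rad/s
τ = P_out/ω = 20406/119.4 = 170.9 N·m
In lb·ft: 170.9/1.356 = 126 lb·ft

126 lb·ft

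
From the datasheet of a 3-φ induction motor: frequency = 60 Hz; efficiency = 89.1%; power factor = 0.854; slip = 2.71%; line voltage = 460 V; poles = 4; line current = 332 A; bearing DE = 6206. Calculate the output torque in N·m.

P_in = √3·V·I·cosφ = 1.732 × 460 × 332 × 0.854 = 225892 W
P_out = η·P_in = 0.891 × 225892 = 201270 W
n_s = 120×60/4 = 1800 rpm; n = 1800×(1−0.0271) = 1751 rpm
ω = 2π×1751/60 = 183.4 rad/s
τ = P_out/ω = 201270/183.4 = 1100 N·m

1100 N·m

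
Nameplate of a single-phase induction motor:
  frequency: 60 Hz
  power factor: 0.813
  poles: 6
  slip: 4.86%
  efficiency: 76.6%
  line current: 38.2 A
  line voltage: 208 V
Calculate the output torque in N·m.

P_in = V·I·cosφ = 208 × 38.2 × 0.813 = 6460 W
P_out = η·P_in = 0.766 × 6460 = 4948 W
n_s = 120×60/6 = 1200 rpm; n = 1200×(1−0.0486) = 1142 rpm
ω = 2π×1142/60 = 119.6 rad/s
τ = P_out/ω = 4948/119.6 = 41.4 N·m

41.4 N·m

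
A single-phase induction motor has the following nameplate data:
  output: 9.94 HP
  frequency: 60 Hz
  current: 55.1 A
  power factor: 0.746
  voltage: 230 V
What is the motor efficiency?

78.4 %

P_out = 9.94 × 746 = 7415 W
P_in = V·I·cosφ = 230 × 55.1 × 0.746 = 9454 W
η = P_out / P_in = 7415 / 9454 = 0.784 = 78.4%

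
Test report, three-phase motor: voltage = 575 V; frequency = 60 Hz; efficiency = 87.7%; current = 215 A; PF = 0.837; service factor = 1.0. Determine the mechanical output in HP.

211 HP

P_in = √3·V·I·cosφ = 1.732 × 575 × 215 × 0.837 = 179217 W
P_out = η·P_in = 0.877 × 179217 = 157173 W
= 157173/746 = 211 HP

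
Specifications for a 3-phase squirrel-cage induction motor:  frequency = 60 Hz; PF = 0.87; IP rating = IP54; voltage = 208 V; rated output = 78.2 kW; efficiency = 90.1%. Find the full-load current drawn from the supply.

P_out = 78.2 kW = 78200 W
P_in = P_out / η = 78200 / 0.901 = 86792 W
I_L = P_in / (√3·V_L·cosφ) = 86792 / (1.732 × 208 × 0.87) = 277 A

277 A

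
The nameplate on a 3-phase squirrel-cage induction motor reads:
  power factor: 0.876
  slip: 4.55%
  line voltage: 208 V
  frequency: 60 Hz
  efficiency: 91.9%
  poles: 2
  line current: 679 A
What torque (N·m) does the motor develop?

P_in = √3·V·I·cosφ = 1.732 × 208 × 679 × 0.876 = 214282 W
P_out = η·P_in = 0.919 × 214282 = 196925 W
n_s = 120×60/2 = 3600 rpm; n = 3600×(1−0.0455) = 3436 rpm
ω = 2π×3436/60 = 359.8 rad/s
τ = P_out/ω = 196925/359.8 = 547 N·m

547 N·m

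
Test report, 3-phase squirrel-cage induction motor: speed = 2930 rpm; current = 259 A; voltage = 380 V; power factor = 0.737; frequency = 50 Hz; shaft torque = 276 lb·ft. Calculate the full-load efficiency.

91.4 %

τ = 276 lb·ft × 1.356 = 374.3 N·m
ω = 2π × 2930/60 = 306.8 rad/s; P_out = τω = 374.3 × 306.8 = 114835 W
P_in = √3·V_L·I_L·cosφ = 1.732 × 380 × 259 × 0.737 = 125632 W
η = P_out / P_in = 114835 / 125632 = 0.914 = 91.4%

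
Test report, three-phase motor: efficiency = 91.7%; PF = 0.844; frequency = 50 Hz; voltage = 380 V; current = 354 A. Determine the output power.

P_in = √3·V·I·cosφ = 1.732 × 380 × 354 × 0.844 = 196642 W
P_out = η·P_in = 0.917 × 196642 = 180321 W

180 kW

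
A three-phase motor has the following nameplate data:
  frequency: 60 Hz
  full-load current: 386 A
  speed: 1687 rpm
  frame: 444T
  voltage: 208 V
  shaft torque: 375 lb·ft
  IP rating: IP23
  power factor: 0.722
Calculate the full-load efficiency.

89.5 %

τ = 375 lb·ft × 1.356 = 508.5 N·m
ω = 2π × 1687/60 = 176.7 rad/s; P_out = τω = 508.5 × 176.7 = 89852 W
P_in = √3·V_L·I_L·cosφ = 1.732 × 208 × 386 × 0.722 = 100400 W
η = P_out / P_in = 89852 / 100400 = 0.895 = 89.5%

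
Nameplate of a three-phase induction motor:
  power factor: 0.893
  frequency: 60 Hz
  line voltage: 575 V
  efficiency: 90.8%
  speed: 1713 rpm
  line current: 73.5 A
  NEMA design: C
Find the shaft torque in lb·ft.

244 lb·ft

P_in = √3·V·I·cosφ = 1.732 × 575 × 73.5 × 0.893 = 65366 W
P_out = η·P_in = 0.908 × 65366 = 59352 W
n = 1713 rpm
ω = 2π×1713/60 = 179.4 rad/s
τ = P_out/ω = 59352/179.4 = 330.8 N·m
In lb·ft: 330.8/1.356 = 244 lb·ft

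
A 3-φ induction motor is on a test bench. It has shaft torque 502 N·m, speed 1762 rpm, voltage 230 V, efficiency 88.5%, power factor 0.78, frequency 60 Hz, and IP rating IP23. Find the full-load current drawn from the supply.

ω = 2π×1762/60 = 184.5 rad/s; P_out = τω = 502 × 184.5 = 92619 W
P_in = P_out / η = 92619 / 0.885 = 104654 W
I_L = P_in / (√3·V_L·cosφ) = 104654 / (1.732 × 230 × 0.78) = 337 A

337 A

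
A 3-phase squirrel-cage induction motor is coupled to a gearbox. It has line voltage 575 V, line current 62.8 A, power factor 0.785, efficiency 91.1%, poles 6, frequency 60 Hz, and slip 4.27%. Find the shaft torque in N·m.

P_in = √3·V·I·cosφ = 1.732 × 575 × 62.8 × 0.785 = 49096 W
P_out = η·P_in = 0.911 × 49096 = 44726 W
n_s = 120×60/6 = 1200 rpm; n = 1200×(1−0.0427) = 1149 rpm
ω = 2π×1149/60 = 120.3 rad/s
τ = P_out/ω = 44726/120.3 = 372 N·m

372 N·m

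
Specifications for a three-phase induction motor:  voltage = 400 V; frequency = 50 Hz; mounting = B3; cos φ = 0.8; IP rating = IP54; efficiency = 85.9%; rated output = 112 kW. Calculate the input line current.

P_out = 112 kW = 112000 W
P_in = P_out / η = 112000 / 0.859 = 130384 W
I_L = P_in / (√3·V_L·cosφ) = 130384 / (1.732 × 400 × 0.8) = 235 A

235 A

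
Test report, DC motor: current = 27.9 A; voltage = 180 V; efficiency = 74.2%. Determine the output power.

3.73 kW

P_in = V·I = 180 × 27.9 = 5022 W
P_out = η·P_in = 0.742 × 5022 = 3726 W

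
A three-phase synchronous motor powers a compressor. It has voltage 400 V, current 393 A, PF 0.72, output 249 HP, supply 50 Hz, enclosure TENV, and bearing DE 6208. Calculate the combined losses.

P_in = √3·V·I·cosφ = 1.732×400×393×0.72 = 196035 W
P_out = 249×746 = 185754 W
Losses = P_in − P_out = 196035 − 185754 = 10281 W

10300 W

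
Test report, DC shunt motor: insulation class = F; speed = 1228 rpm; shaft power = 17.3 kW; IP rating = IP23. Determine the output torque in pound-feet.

99.2 lb·ft

ω = 2π × 1228/60 = 128.6 rad/s
τ = P/ω = 17300/128.6 = 134.5 N·m
In lb·ft: 134.5/1.356 = 99.2 lb·ft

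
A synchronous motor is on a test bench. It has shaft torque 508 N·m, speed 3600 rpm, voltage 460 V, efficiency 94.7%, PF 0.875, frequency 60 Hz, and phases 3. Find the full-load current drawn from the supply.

ω = 2π×3600/60 = 377 rad/s; P_out = τω = 508 × 377 = 191516 W
P_in = P_out / η = 191516 / 0.947 = 202234 W
I_L = P_in / (√3·V_L·cosφ) = 202234 / (1.732 × 460 × 0.875) = 290 A

290 A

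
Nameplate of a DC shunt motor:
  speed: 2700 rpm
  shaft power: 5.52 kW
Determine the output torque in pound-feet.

ω = 2π × 2700/60 = 282.7 rad/s
τ = P/ω = 5520/282.7 = 19.53 N·m
In lb·ft: 19.53/1.356 = 14.4 lb·ft

14.4 lb·ft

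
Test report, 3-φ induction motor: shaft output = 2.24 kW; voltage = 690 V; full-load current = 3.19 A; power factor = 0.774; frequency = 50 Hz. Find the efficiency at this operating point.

P_out = 2.24 kW = 2240 W
P_in = √3·V_L·I_L·cosφ = 1.732 × 690 × 3.19 × 0.774 = 2951 W
η = P_out / P_in = 2240 / 2951 = 0.759 = 75.9%

75.9 %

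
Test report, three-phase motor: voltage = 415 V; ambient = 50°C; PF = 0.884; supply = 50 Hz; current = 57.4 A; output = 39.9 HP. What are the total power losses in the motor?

6.71 kW

P_in = √3·V·I·cosφ = 1.732×415×57.4×0.884 = 36472 W
P_out = 39.9×746 = 29765 W
Losses = P_in − P_out = 36472 − 29765 = 6707 W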